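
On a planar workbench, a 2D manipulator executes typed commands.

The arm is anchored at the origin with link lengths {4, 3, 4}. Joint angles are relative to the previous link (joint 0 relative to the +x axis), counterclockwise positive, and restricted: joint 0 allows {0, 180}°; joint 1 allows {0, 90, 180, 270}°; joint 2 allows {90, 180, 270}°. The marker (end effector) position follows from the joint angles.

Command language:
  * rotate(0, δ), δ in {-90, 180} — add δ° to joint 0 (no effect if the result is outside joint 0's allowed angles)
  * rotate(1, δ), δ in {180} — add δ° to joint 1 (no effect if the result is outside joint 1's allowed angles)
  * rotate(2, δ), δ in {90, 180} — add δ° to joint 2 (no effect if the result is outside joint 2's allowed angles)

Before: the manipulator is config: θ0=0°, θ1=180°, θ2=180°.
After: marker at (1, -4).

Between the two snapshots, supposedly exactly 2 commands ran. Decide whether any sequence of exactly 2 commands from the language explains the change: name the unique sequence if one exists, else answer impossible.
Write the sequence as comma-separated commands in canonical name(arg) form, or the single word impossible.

key: order matters: swapping rotate(2, 90) and rotate(2, 180) lands elsewhere
initial: config: θ0=0°, θ1=180°, θ2=180°
step 1 (rotate(2, 90)): config: θ0=0°, θ1=180°, θ2=270°
step 2 (rotate(2, 180)): config: θ0=0°, θ1=180°, θ2=90°
all 25 alternatives checked — unique.

rotate(2, 90), rotate(2, 180)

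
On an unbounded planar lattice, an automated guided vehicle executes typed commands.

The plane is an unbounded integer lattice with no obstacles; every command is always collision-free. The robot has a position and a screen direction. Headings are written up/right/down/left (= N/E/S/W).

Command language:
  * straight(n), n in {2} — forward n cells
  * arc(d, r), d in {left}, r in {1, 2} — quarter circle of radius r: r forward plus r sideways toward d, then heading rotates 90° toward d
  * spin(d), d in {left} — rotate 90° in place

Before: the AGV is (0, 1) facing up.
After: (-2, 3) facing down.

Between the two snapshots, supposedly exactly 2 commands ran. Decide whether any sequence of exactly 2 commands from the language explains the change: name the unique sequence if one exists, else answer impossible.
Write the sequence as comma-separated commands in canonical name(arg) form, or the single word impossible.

arc(left, 2), spin(left)

key: position moved to (-2,3) AND the heading swung to S — translation plus rotation needed
from: (0, 1) facing up
[1] after arc(left, 2): (-2, 3) facing left
[2] after spin(left): (-2, 3) facing down
no other 2-command option fits: unique.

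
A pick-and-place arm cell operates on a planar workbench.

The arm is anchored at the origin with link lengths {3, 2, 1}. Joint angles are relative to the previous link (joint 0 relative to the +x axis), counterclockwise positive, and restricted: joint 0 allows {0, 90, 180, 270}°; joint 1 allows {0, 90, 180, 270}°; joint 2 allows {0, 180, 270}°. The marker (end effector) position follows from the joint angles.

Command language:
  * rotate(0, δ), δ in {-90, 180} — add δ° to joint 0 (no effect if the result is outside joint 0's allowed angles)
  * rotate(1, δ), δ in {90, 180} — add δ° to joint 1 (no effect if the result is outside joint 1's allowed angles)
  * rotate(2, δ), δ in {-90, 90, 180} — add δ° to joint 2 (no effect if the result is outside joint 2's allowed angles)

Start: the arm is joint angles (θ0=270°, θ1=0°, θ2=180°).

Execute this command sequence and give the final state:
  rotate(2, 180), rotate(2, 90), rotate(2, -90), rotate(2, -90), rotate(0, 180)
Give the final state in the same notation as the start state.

joint angles (θ0=90°, θ1=0°, θ2=180°)

initial: joint angles (θ0=270°, θ1=0°, θ2=180°)
[1] after rotate(2, 180): joint angles (θ0=270°, θ1=0°, θ2=0°)
[2] after rotate(2, 90): joint angles (θ0=270°, θ1=0°, θ2=0°)
[3] after rotate(2, -90): joint angles (θ0=270°, θ1=0°, θ2=270°)
[4] after rotate(2, -90): joint angles (θ0=270°, θ1=0°, θ2=180°)
[5] after rotate(0, 180): joint angles (θ0=90°, θ1=0°, θ2=180°)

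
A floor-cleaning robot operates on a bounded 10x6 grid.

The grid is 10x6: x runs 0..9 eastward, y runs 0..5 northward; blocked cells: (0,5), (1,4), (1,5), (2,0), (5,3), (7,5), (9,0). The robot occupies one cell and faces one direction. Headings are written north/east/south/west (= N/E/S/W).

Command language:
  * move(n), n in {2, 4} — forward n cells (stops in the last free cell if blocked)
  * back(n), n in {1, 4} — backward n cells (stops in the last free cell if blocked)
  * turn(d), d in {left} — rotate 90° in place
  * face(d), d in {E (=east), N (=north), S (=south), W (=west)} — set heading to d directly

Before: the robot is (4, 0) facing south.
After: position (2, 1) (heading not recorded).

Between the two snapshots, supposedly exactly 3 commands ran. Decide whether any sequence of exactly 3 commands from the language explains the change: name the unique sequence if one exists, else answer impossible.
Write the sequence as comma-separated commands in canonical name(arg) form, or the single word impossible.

key: order matters: swapping back(1) and move(2) lands elsewhere
initial: (4, 0) facing south
[1] after back(1): (4, 1) facing south
[2] after face(W): (4, 1) facing west
[3] after move(2): (2, 1) facing west
no rival 3-sequence matches.

back(1), face(W), move(2)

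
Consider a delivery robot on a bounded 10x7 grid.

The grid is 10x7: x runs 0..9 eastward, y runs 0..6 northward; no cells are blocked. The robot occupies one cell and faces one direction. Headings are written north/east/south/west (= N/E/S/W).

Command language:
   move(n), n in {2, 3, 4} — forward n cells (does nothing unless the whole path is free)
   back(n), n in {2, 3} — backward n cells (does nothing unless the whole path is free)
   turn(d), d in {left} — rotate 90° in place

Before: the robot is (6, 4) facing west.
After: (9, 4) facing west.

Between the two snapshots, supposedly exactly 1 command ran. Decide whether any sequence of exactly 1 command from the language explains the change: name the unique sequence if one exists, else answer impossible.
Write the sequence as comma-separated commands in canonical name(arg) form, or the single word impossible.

back(3)

key: heading stays W — the single command does not turn
from: (6, 4) facing west
t=1 back(3) ⇒ (9, 4) facing west
uniquely the one of 6 1-step routes that fits.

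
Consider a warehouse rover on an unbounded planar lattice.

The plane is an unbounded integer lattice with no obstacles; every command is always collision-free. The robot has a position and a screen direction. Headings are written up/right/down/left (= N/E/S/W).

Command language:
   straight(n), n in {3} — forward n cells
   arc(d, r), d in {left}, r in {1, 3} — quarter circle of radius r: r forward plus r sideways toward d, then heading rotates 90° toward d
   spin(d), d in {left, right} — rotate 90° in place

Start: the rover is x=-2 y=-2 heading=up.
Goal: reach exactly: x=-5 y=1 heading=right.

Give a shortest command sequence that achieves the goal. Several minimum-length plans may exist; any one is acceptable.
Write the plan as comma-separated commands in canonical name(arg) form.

initial: x=-2 y=-2 heading=up
1. arc(left, 3) → x=-5 y=1 heading=left
2. spin(left) → x=-5 y=1 heading=down
3. spin(left) → x=-5 y=1 heading=right
shorter routes all fall short; 3 is best.

arc(left, 3), spin(left), spin(left)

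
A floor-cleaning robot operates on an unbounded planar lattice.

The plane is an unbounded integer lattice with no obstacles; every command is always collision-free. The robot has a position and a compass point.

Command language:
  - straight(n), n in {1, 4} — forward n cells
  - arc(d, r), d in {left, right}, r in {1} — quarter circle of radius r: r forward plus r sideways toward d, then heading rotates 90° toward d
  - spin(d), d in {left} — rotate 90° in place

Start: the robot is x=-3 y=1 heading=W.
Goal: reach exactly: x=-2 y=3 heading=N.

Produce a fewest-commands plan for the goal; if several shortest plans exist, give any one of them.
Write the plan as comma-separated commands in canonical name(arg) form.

from: x=-3 y=1 heading=W
t=1 spin(left) ⇒ x=-3 y=1 heading=S
t=2 spin(left) ⇒ x=-3 y=1 heading=E
t=3 arc(left, 1) ⇒ x=-2 y=2 heading=N
t=4 straight(1) ⇒ x=-2 y=3 heading=N
shorter routes all fall short; 4 is best.

spin(left), spin(left), arc(left, 1), straight(1)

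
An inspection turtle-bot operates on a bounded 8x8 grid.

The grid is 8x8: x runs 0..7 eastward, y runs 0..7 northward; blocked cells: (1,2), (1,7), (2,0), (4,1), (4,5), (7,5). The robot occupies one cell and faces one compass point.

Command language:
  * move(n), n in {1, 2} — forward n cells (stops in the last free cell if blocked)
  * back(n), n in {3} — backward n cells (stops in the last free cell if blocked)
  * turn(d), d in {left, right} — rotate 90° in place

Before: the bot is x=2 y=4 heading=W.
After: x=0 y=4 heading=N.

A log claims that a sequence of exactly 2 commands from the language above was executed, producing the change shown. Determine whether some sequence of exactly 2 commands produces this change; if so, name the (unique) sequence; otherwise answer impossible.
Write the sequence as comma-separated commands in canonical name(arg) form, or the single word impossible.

key: order matters: swapping move(2) and turn(right) lands elsewhere
from: x=2 y=4 heading=W
step 1 (move(2)): x=0 y=4 heading=W
step 2 (turn(right)): x=0 y=4 heading=N
all 25 alternatives checked — unique.

move(2), turn(right)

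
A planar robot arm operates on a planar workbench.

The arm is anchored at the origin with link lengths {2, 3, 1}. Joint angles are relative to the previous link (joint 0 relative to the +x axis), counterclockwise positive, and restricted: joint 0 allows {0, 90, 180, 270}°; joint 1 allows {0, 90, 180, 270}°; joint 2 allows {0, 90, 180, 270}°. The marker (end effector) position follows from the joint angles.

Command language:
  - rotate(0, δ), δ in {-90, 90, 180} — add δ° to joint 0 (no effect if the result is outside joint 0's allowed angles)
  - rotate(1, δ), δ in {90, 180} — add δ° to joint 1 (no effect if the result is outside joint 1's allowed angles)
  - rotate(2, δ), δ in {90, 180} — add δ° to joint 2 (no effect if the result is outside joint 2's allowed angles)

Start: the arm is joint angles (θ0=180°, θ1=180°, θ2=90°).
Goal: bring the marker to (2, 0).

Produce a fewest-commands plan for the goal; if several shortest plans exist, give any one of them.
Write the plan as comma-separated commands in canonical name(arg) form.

rotate(2, 90), rotate(2, 180)

begin: joint angles (θ0=180°, θ1=180°, θ2=90°)
[1] after rotate(2, 90): joint angles (θ0=180°, θ1=180°, θ2=180°)
[2] after rotate(2, 180): joint angles (θ0=180°, θ1=180°, θ2=0°)
minimal: 2 command(s), checked below 2.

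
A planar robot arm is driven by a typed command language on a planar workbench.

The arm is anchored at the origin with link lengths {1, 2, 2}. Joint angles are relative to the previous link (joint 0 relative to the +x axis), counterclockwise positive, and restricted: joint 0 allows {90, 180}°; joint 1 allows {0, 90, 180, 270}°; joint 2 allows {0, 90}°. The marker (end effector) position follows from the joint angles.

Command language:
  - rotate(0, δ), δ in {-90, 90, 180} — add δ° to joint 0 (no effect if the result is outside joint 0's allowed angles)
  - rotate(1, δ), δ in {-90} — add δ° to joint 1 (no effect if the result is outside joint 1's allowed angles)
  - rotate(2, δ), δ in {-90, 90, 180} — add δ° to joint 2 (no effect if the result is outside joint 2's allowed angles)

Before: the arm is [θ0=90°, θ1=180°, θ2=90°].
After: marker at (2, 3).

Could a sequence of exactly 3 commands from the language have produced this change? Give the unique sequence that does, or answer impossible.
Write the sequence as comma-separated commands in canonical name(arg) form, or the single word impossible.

from: [θ0=90°, θ1=180°, θ2=90°]
1. rotate(1, -90) → [θ0=90°, θ1=90°, θ2=90°]
2. rotate(1, -90) → [θ0=90°, θ1=0°, θ2=90°]
3. rotate(1, -90) → [θ0=90°, θ1=270°, θ2=90°]
all 343 alternatives checked — unique.

rotate(1, -90), rotate(1, -90), rotate(1, -90)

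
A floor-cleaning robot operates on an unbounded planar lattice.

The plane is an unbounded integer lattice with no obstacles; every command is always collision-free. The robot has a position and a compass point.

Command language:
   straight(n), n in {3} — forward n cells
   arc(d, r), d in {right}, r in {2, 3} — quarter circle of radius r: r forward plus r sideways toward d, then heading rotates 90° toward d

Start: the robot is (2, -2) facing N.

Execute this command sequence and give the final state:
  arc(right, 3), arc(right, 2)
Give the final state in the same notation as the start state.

t0: (2, -2) facing N
1. arc(right, 3) → (5, 1) facing E
2. arc(right, 2) → (7, -1) facing S

(7, -1) facing S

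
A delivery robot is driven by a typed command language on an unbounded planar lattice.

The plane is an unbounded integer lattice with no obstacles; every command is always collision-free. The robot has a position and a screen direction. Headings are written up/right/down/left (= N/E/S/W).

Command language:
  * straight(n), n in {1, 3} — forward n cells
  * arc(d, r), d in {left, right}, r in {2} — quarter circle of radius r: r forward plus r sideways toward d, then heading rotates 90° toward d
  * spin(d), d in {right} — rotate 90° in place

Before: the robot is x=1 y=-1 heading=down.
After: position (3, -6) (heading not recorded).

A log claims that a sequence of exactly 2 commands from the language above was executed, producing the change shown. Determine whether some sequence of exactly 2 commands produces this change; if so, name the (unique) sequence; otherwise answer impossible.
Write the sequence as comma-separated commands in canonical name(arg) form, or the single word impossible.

straight(3), arc(left, 2)

key: running arc(left, 2) before straight(3) would end elsewhere — order is forced
initial: x=1 y=-1 heading=down
t=1 straight(3) ⇒ x=1 y=-4 heading=down
t=2 arc(left, 2) ⇒ x=3 y=-6 heading=right
no rival 2-sequence matches.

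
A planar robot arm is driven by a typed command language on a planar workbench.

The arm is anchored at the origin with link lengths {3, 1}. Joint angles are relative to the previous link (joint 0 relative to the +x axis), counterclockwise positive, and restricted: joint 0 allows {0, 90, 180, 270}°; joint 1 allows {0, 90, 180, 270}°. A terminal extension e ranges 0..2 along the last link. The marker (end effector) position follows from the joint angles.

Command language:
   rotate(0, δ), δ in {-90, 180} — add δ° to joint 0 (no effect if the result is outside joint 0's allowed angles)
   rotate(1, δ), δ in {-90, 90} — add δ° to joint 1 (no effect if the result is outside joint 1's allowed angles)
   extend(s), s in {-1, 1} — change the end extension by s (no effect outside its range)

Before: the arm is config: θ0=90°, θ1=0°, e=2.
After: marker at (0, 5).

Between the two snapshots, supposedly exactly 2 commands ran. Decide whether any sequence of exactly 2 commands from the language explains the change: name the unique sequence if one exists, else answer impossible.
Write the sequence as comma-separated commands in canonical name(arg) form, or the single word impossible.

extend(1), extend(-1)

key: running extend(-1) before extend(1) would end elsewhere — order is forced
start: config: θ0=90°, θ1=0°, e=2
[1] after extend(1): config: θ0=90°, θ1=0°, e=2
[2] after extend(-1): config: θ0=90°, θ1=0°, e=1
no other 2-command option fits: unique.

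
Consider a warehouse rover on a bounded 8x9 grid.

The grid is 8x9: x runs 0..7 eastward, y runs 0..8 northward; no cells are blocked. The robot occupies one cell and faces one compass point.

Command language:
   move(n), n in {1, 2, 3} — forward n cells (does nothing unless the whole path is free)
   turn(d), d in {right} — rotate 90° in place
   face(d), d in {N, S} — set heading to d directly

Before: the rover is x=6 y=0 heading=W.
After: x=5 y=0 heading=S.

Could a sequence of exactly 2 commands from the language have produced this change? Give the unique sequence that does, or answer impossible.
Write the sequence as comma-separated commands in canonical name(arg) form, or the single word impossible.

move(1), face(S)

key: position moved to (5,0) AND the heading swung to S — translation plus rotation needed
begin: x=6 y=0 heading=W
[1] after move(1): x=5 y=0 heading=W
[2] after face(S): x=5 y=0 heading=S
all 36 alternatives checked — unique.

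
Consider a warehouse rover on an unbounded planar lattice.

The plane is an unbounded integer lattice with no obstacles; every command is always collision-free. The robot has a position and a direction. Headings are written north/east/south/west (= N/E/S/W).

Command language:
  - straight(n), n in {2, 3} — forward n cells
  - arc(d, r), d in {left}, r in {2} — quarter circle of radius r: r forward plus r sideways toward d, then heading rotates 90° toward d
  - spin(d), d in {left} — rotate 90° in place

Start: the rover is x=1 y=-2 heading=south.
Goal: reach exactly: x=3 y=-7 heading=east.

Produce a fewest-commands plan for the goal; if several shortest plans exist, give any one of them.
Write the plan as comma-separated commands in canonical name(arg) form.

t0: x=1 y=-2 heading=south
1. straight(3) → x=1 y=-5 heading=south
2. arc(left, 2) → x=3 y=-7 heading=east
no 1-step plan works, so 2 is optimal.

straight(3), arc(left, 2)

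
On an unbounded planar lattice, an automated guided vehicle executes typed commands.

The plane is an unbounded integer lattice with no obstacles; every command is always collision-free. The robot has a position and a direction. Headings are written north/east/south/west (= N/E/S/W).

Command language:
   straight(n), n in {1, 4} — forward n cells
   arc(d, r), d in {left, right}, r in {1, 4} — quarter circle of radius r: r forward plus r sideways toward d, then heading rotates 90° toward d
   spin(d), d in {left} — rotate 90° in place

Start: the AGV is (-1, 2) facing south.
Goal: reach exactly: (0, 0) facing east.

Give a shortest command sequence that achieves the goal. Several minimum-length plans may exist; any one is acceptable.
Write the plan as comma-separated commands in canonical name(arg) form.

straight(1), arc(left, 1)

begin: (-1, 2) facing south
step 1 (straight(1)): (-1, 1) facing south
step 2 (arc(left, 1)): (0, 0) facing east
nothing shorter than 2 reaches the goal.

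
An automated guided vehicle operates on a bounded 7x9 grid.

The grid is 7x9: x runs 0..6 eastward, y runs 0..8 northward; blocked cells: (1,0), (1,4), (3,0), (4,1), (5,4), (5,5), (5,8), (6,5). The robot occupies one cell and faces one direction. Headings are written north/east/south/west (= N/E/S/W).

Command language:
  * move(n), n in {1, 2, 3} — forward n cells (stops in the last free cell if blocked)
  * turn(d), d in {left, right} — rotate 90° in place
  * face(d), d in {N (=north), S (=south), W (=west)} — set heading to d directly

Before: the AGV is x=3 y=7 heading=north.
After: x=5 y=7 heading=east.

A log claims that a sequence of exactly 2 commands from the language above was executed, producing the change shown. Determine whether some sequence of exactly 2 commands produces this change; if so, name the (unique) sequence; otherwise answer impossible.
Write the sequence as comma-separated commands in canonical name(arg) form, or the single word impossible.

key: order matters: swapping turn(right) and move(2) lands elsewhere
initial: x=3 y=7 heading=north
1. turn(right) → x=3 y=7 heading=east
2. move(2) → x=5 y=7 heading=east
all 64 alternatives checked — unique.

turn(right), move(2)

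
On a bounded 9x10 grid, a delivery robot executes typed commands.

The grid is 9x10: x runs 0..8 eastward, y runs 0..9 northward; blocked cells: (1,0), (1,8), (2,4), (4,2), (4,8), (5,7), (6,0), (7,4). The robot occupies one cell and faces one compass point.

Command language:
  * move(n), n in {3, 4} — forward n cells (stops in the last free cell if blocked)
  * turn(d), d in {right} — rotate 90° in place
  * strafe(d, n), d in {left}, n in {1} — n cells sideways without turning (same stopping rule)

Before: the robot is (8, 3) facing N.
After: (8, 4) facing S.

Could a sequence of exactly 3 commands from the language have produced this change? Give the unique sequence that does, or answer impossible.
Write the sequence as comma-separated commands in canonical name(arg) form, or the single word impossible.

turn(right), strafe(left, 1), turn(right)

key: position moved to (8,4) AND the heading swung to S — translation plus rotation needed
from: (8, 3) facing N
[1] after turn(right): (8, 3) facing E
[2] after strafe(left, 1): (8, 4) facing E
[3] after turn(right): (8, 4) facing S
no rival 3-sequence matches.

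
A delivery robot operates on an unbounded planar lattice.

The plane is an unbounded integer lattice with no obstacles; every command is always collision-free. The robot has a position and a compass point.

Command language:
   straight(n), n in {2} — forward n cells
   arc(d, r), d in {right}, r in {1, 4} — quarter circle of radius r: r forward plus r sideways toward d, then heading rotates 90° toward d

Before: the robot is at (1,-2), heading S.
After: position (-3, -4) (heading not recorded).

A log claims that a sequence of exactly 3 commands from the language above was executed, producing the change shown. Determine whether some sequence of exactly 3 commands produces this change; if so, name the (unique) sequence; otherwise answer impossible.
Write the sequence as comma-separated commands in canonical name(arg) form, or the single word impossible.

arc(right, 4), arc(right, 1), arc(right, 1)

key: running arc(right, 1) before arc(right, 4) would end elsewhere — order is forced
t0: at (1,-2), heading S
1. arc(right, 4) → at (-3,-6), heading W
2. arc(right, 1) → at (-4,-5), heading N
3. arc(right, 1) → at (-3,-4), heading E
no other 3-command option fits: unique.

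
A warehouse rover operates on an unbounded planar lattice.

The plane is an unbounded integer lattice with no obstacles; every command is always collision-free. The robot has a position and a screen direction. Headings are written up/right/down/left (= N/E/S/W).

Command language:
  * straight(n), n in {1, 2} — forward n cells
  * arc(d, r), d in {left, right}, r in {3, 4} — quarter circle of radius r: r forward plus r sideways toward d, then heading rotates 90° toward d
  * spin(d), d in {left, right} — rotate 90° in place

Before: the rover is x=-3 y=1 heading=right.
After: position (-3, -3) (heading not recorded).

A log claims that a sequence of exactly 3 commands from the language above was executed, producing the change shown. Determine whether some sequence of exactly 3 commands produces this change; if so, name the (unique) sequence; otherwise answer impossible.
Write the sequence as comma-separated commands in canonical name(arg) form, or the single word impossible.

key: running straight(2) before spin(right) would end elsewhere — order is forced
from: x=-3 y=1 heading=right
1. spin(right) → x=-3 y=1 heading=down
2. straight(2) → x=-3 y=-1 heading=down
3. straight(2) → x=-3 y=-3 heading=down
no other 3-command option fits: unique.

spin(right), straight(2), straight(2)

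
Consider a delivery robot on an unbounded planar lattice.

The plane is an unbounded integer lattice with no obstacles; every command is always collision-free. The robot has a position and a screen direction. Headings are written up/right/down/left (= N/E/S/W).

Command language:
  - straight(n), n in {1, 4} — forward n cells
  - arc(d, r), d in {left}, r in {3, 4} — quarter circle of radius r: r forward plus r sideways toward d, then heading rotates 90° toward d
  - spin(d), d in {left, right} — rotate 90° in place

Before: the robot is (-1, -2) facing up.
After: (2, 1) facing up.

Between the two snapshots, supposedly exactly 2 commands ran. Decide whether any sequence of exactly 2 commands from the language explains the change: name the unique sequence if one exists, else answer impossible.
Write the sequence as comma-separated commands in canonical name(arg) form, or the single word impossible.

key: running arc(left, 3) before spin(right) would end elsewhere — order is forced
from: (-1, -2) facing up
step 1 (spin(right)): (-1, -2) facing right
step 2 (arc(left, 3)): (2, 1) facing up
no rival 2-sequence matches.

spin(right), arc(left, 3)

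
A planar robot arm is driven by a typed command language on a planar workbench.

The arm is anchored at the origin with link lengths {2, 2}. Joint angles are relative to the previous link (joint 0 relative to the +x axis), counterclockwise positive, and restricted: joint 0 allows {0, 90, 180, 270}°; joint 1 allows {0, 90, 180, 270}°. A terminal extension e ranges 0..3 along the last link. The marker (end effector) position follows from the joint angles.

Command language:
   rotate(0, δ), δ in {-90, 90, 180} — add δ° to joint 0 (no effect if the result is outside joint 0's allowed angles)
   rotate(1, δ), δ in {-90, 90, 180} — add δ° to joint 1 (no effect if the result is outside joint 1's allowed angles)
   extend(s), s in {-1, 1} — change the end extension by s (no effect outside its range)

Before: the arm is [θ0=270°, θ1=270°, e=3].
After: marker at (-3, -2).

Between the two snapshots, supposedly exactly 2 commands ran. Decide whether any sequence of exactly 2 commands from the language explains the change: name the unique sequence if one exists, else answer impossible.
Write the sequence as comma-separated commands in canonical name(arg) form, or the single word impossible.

extend(-1), extend(-1)

start: [θ0=270°, θ1=270°, e=3]
t=1 extend(-1) ⇒ [θ0=270°, θ1=270°, e=2]
t=2 extend(-1) ⇒ [θ0=270°, θ1=270°, e=1]
all 64 alternatives checked — unique.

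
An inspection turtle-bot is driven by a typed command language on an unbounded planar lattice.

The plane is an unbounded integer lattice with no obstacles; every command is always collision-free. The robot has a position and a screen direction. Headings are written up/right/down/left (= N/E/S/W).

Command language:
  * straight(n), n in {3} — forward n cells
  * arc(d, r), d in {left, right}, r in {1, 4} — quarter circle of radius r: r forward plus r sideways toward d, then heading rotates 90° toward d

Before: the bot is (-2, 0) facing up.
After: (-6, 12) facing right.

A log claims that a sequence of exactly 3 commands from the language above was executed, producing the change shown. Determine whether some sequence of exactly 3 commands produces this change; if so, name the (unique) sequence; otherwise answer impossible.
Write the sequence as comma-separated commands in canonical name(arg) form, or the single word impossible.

arc(left, 4), arc(right, 4), arc(right, 4)

key: position moved to (-6,12) AND the heading swung to E — translation plus rotation needed
initial: (-2, 0) facing up
[1] after arc(left, 4): (-6, 4) facing left
[2] after arc(right, 4): (-10, 8) facing up
[3] after arc(right, 4): (-6, 12) facing right
no rival 3-sequence matches.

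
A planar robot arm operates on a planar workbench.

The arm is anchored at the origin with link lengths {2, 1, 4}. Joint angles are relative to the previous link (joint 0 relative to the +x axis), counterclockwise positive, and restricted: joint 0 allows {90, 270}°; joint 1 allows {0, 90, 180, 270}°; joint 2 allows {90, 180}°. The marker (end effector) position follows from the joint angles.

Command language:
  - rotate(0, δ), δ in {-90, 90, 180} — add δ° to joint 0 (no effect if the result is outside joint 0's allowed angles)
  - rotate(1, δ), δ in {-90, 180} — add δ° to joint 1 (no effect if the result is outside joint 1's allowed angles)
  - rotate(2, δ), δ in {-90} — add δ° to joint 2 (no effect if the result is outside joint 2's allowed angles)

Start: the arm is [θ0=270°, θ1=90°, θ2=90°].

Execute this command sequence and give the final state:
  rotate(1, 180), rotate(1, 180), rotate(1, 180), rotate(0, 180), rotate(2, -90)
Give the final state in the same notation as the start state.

t0: [θ0=270°, θ1=90°, θ2=90°]
1. rotate(1, 180) → [θ0=270°, θ1=270°, θ2=90°]
2. rotate(1, 180) → [θ0=270°, θ1=90°, θ2=90°]
3. rotate(1, 180) → [θ0=270°, θ1=270°, θ2=90°]
4. rotate(0, 180) → [θ0=90°, θ1=270°, θ2=90°]
5. rotate(2, -90) → [θ0=90°, θ1=270°, θ2=90°]

[θ0=90°, θ1=270°, θ2=90°]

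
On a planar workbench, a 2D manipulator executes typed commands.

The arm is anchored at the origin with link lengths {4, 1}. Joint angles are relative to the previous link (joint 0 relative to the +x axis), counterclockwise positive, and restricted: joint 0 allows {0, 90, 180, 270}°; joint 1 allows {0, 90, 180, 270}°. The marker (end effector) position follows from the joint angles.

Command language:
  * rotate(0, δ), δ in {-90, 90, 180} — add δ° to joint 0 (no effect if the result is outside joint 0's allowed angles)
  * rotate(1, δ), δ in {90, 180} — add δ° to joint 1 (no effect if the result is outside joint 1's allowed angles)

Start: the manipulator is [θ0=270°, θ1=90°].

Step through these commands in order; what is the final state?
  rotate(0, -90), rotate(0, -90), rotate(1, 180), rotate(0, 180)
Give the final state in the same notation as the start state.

[θ0=270°, θ1=270°]

begin: [θ0=270°, θ1=90°]
t=1 rotate(0, -90) ⇒ [θ0=180°, θ1=90°]
t=2 rotate(0, -90) ⇒ [θ0=90°, θ1=90°]
t=3 rotate(1, 180) ⇒ [θ0=90°, θ1=270°]
t=4 rotate(0, 180) ⇒ [θ0=270°, θ1=270°]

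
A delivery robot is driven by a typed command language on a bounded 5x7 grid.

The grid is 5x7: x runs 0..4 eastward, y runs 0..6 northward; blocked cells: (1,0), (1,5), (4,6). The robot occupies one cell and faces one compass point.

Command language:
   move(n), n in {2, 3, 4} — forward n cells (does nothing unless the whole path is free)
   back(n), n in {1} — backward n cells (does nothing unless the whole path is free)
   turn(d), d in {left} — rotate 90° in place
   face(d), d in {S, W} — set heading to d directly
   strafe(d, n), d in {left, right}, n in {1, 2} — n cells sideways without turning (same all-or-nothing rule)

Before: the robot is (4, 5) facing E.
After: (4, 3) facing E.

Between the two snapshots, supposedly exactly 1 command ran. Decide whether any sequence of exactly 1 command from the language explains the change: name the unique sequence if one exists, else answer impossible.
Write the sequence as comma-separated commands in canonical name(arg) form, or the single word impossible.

strafe(right, 2)

key: still facing E — the one step turns nothing
from: (4, 5) facing E
[1] after strafe(right, 2): (4, 3) facing E
no other 1-command option fits: unique.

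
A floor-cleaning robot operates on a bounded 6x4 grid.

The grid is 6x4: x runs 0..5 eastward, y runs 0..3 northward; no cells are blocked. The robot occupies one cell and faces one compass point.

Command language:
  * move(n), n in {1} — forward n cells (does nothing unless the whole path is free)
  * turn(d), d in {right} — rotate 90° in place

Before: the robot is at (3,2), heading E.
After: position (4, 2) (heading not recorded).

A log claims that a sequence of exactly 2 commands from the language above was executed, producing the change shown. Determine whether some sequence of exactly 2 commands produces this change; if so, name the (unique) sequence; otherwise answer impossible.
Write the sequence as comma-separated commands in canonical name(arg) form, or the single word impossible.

move(1), turn(right)

key: order matters: swapping move(1) and turn(right) lands elsewhere
t0: at (3,2), heading E
1. move(1) → at (4,2), heading E
2. turn(right) → at (4,2), heading S
no other 2-command option fits: unique.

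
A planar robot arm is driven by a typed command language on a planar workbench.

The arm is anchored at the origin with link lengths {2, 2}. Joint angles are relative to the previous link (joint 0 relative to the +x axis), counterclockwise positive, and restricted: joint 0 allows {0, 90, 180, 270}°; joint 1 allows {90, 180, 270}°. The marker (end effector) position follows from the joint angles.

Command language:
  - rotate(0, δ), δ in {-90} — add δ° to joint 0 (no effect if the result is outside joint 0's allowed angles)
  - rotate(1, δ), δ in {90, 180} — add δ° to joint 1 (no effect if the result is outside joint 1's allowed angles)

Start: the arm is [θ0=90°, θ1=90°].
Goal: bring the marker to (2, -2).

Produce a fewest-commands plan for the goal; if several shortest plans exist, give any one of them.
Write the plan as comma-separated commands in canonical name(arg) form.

rotate(1, 180), rotate(0, -90)

from: [θ0=90°, θ1=90°]
step 1 (rotate(1, 180)): [θ0=90°, θ1=270°]
step 2 (rotate(0, -90)): [θ0=0°, θ1=270°]
minimal: 2 command(s), checked below 2.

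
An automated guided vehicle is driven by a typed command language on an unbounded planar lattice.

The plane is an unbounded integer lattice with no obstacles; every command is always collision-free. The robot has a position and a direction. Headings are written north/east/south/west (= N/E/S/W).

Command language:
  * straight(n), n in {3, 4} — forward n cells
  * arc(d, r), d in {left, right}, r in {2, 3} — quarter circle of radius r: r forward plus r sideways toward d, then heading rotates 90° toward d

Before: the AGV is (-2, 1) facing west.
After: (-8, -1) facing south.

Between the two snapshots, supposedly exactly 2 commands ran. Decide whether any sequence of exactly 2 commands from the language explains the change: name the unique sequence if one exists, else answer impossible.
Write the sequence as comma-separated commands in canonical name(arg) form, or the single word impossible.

straight(4), arc(left, 2)

key: running arc(left, 2) before straight(4) would end elsewhere — order is forced
t0: (-2, 1) facing west
t=1 straight(4) ⇒ (-6, 1) facing west
t=2 arc(left, 2) ⇒ (-8, -1) facing south
no rival 2-sequence matches.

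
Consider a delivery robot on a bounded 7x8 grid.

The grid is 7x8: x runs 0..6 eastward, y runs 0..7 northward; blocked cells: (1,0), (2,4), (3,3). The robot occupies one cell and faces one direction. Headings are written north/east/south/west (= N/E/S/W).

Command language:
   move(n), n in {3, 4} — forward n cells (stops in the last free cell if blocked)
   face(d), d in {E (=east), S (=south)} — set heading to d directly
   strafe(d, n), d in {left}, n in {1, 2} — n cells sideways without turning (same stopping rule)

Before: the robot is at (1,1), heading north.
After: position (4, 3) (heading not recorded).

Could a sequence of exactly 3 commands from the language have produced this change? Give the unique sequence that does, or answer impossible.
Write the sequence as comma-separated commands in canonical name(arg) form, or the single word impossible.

face(E), move(3), strafe(left, 2)

key: running strafe(left, 2) before face(E) would end elsewhere — order is forced
start: at (1,1), heading north
1. face(E) → at (1,1), heading east
2. move(3) → at (4,1), heading east
3. strafe(left, 2) → at (4,3), heading east
no other 3-command option fits: unique.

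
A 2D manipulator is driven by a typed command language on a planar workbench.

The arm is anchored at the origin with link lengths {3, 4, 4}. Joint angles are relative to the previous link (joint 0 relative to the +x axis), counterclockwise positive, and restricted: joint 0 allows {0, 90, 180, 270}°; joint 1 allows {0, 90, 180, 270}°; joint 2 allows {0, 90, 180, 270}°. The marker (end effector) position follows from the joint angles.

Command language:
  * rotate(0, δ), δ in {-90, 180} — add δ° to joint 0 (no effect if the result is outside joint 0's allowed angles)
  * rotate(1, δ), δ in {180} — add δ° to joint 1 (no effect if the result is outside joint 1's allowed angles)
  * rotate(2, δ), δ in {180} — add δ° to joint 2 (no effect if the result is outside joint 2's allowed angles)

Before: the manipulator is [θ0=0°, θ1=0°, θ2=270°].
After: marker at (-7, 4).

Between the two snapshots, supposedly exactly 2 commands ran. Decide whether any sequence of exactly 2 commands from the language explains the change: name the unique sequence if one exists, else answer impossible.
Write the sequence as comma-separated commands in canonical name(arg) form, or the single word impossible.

initial: [θ0=0°, θ1=0°, θ2=270°]
[1] after rotate(0, -90): [θ0=270°, θ1=0°, θ2=270°]
[2] after rotate(0, -90): [θ0=180°, θ1=0°, θ2=270°]
all 16 alternatives checked — unique.

rotate(0, -90), rotate(0, -90)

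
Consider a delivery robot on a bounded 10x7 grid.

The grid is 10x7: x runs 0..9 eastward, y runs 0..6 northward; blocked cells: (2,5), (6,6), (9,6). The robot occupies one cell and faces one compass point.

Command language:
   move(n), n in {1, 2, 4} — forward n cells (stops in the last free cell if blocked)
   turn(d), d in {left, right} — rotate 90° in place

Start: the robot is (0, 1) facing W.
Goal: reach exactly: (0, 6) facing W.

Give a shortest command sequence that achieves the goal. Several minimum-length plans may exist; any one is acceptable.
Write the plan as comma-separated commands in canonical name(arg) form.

turn(right), move(4), move(4), turn(left)

from: (0, 1) facing W
1. turn(right) → (0, 1) facing N
2. move(4) → (0, 5) facing N
3. move(4) → (0, 6) facing N
4. turn(left) → (0, 6) facing W
no 3-step plan works, so 4 is optimal.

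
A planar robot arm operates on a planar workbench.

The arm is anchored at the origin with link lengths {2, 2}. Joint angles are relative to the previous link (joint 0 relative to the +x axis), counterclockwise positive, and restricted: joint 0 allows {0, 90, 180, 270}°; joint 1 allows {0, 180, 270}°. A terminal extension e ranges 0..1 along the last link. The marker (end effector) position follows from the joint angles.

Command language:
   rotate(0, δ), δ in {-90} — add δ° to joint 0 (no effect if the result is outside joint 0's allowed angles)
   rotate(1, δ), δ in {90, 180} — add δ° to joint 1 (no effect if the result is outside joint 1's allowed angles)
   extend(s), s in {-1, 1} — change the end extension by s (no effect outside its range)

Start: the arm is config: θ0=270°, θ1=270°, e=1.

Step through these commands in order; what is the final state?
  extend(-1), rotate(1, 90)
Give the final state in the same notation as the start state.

config: θ0=270°, θ1=0°, e=0

t0: config: θ0=270°, θ1=270°, e=1
step 1 (extend(-1)): config: θ0=270°, θ1=270°, e=0
step 2 (rotate(1, 90)): config: θ0=270°, θ1=0°, e=0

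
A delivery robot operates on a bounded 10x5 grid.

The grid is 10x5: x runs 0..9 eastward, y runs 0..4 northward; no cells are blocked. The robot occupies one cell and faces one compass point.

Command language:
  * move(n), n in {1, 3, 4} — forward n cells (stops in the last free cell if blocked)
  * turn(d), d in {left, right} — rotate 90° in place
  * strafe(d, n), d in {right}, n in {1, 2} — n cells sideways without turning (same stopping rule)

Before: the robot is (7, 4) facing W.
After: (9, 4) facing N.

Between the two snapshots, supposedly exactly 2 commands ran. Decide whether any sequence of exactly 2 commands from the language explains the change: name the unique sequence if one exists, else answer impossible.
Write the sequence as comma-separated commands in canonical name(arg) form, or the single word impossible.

turn(right), strafe(right, 2)

key: position moved to (9,4) AND the heading swung to N — translation plus rotation needed
from: (7, 4) facing W
t=1 turn(right) ⇒ (7, 4) facing N
t=2 strafe(right, 2) ⇒ (9, 4) facing N
no other 2-command option fits: unique.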